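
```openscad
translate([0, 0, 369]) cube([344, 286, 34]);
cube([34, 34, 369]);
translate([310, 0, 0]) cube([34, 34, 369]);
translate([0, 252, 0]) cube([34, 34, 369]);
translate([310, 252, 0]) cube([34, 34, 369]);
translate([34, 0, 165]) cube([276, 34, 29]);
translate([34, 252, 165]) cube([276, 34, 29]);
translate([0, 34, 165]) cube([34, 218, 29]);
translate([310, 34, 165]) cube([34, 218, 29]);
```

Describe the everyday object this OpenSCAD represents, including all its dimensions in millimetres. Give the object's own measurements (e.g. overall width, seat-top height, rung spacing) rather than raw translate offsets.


A four-legged stool. The seat is a 344×286×34 mm slab whose top surface is at z = 403 mm; four square legs, each 34×34 mm in cross-section, run from the floor (z = 0) to the underside of the seat, each flush with a corner of the seat. Four stretchers, 34 mm wide and 29 mm tall, connect adjacent legs with their undersides at z = 165 mm, each running between the inner faces of the legs it joins and aligned with the legs' outer faces on the other axis.


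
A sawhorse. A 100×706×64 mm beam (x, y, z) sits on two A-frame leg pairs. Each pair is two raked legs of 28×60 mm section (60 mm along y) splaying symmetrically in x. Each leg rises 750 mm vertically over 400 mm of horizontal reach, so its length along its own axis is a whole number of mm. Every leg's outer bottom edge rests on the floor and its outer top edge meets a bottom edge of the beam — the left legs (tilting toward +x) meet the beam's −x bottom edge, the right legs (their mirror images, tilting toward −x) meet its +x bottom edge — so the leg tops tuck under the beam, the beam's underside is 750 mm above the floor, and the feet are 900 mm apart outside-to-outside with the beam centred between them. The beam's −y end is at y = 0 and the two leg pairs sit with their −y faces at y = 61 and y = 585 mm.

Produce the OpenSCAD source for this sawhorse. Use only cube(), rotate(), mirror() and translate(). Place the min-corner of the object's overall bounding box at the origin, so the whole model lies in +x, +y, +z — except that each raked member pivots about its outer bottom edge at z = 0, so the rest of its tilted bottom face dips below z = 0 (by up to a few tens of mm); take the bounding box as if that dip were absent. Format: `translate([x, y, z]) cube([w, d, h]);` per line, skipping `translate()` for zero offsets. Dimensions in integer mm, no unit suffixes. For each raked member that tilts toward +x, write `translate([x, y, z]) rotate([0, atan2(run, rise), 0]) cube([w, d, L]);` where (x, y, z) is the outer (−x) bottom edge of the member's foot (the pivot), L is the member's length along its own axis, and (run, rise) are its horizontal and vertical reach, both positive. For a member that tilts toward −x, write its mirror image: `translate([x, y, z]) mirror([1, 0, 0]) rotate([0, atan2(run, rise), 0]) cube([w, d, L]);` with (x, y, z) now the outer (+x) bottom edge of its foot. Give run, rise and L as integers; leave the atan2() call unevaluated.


// leg length = √(400² + 750²) = 850
// right-leg outer foot x = 2·400 + 100 = 900
// beam min-corner = (400, 0, 750)
translate([400, 0, 750]) cube([100, 706, 64]);
translate([0, 61, 0]) rotate([0, atan2(400, 750), 0]) cube([28, 60, 850]);
translate([900, 61, 0]) mirror([1, 0, 0]) rotate([0, atan2(400, 750), 0]) cube([28, 60, 850]);
translate([0, 585, 0]) rotate([0, atan2(400, 750), 0]) cube([28, 60, 850]);
translate([900, 585, 0]) mirror([1, 0, 0]) rotate([0, atan2(400, 750), 0]) cube([28, 60, 850]);


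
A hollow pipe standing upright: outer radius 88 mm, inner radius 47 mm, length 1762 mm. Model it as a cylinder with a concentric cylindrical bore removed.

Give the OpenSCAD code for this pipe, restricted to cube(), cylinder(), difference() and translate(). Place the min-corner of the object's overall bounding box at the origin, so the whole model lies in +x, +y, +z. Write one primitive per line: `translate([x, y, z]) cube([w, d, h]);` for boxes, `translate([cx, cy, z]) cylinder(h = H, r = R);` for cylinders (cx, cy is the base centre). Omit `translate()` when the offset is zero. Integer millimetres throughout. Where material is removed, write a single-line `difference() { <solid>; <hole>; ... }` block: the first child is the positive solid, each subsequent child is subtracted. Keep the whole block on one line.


difference() { translate([88, 88, 0]) cylinder(h = 1762, r = 88); translate([88, 88, 0]) cylinder(h = 1762, r = 47); }


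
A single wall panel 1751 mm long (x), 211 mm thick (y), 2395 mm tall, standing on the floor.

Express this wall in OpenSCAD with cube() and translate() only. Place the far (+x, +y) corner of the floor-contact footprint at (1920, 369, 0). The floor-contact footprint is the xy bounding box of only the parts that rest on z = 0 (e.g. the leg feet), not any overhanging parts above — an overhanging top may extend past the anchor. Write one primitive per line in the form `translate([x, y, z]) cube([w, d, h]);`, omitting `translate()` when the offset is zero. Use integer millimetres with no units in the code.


translate([169, 158, 0]) cube([1751, 211, 2395]);


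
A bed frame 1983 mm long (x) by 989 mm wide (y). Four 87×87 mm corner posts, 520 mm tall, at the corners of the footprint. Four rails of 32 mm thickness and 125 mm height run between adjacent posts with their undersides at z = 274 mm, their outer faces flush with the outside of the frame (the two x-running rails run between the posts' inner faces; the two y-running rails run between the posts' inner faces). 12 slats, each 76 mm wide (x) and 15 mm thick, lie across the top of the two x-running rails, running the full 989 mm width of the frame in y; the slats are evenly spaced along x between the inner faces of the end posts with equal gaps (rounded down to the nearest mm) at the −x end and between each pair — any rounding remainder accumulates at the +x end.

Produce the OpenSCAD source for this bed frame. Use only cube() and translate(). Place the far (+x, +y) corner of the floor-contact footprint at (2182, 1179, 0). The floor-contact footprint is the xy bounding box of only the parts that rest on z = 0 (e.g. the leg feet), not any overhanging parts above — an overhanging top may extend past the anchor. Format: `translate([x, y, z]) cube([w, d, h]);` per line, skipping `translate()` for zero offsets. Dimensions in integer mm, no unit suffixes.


translate([199, 190, 0]) cube([87, 87, 520]);
translate([199, 1092, 0]) cube([87, 87, 520]);
translate([2095, 190, 0]) cube([87, 87, 520]);
translate([2095, 1092, 0]) cube([87, 87, 520]);
translate([286, 190, 274]) cube([1809, 32, 125]);
translate([286, 1147, 274]) cube([1809, 32, 125]);
translate([199, 277, 274]) cube([32, 815, 125]);
translate([2150, 277, 274]) cube([32, 815, 125]);
translate([355, 190, 399]) cube([76, 989, 15]);
translate([500, 190, 399]) cube([76, 989, 15]);
translate([645, 190, 399]) cube([76, 989, 15]);
translate([790, 190, 399]) cube([76, 989, 15]);
translate([935, 190, 399]) cube([76, 989, 15]);
translate([1080, 190, 399]) cube([76, 989, 15]);
translate([1225, 190, 399]) cube([76, 989, 15]);
translate([1370, 190, 399]) cube([76, 989, 15]);
translate([1515, 190, 399]) cube([76, 989, 15]);
translate([1660, 190, 399]) cube([76, 989, 15]);
translate([1805, 190, 399]) cube([76, 989, 15]);
translate([1950, 190, 399]) cube([76, 989, 15]);


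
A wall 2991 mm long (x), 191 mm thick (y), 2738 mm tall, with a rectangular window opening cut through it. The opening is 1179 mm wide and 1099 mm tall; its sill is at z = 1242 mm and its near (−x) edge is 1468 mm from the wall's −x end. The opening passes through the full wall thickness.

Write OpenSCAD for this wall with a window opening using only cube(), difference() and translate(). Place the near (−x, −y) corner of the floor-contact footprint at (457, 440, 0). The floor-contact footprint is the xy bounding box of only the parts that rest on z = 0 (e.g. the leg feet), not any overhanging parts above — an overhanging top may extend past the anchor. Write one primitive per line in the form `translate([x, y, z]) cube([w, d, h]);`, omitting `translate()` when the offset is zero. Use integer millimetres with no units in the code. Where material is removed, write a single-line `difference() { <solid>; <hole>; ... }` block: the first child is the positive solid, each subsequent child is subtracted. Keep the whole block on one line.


difference() { translate([457, 440, 0]) cube([2991, 191, 2738]); translate([1925, 440, 1242]) cube([1179, 191, 1099]); }


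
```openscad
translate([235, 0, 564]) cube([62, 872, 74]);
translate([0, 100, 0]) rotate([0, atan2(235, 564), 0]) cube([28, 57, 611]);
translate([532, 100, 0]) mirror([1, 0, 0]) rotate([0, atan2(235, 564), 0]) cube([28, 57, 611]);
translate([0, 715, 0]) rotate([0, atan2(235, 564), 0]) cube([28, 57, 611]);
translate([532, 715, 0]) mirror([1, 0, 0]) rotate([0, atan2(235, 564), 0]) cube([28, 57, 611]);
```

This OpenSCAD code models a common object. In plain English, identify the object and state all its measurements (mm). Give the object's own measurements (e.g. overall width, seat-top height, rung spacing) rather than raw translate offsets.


A sawhorse. A 62×872×74 mm beam (x, y, z) sits on two A-frame leg pairs. Each pair is two raked legs of 28×57 mm section (57 mm along y) splaying symmetrically in x. Each leg rises 564 mm vertically over 235 mm of horizontal reach and is 611 mm long along its own axis. Every leg's outer bottom edge rests on the floor and its outer top edge meets a bottom edge of the beam — the left legs (tilting toward +x) meet the beam's −x bottom edge, the right legs (their mirror images, tilting toward −x) meet its +x bottom edge — so the leg tops tuck under the beam, the beam's underside is 564 mm above the floor, and the feet are 532 mm apart outside-to-outside with the beam centred between them. The two leg pairs are set in 100 mm from either end of the beam.


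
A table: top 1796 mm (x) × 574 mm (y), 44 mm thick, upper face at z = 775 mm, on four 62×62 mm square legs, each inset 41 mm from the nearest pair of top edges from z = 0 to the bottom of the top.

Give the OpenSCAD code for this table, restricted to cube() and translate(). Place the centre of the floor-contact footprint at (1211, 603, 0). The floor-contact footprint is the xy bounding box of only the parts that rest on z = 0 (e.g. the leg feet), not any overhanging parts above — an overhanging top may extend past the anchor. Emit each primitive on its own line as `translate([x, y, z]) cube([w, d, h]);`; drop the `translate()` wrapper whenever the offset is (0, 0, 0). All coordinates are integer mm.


translate([313, 316, 731]) cube([1796, 574, 44]);
translate([354, 357, 0]) cube([62, 62, 731]);
translate([2006, 357, 0]) cube([62, 62, 731]);
translate([354, 787, 0]) cube([62, 62, 731]);
translate([2006, 787, 0]) cube([62, 62, 731]);


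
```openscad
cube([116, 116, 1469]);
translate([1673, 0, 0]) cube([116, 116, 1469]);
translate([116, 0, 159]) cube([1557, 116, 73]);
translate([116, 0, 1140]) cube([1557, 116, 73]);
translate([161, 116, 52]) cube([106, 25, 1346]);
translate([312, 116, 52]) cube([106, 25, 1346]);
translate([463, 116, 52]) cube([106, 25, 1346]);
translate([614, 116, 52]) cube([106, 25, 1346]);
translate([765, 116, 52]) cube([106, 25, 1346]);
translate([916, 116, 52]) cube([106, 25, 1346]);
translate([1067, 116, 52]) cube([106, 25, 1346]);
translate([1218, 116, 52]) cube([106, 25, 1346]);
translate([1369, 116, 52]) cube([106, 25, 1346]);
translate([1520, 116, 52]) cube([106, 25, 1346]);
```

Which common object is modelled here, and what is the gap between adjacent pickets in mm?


A fence section. The picket gap is 45 mm.

Two posts, two rails, 10 pickets — a fence section. Span 1557 mm holds 10 pickets of 106 mm with 11 equal gaps: ⌊(1557 − 10·106) / 11⌋ = 45 mm.


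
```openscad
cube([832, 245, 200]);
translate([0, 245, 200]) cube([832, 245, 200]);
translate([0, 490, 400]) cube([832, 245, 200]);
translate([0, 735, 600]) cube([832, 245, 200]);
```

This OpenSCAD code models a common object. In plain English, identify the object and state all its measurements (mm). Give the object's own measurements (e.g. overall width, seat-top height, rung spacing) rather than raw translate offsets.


A straight staircase of 4 solid steps. Each step is 832 mm wide (x), 245 mm deep (y, the going) and 200 mm tall (the rise). The first step rests on the floor; each subsequent step sits one going further in +y and one rise higher in +z, directly behind and above the previous step with no overlap.


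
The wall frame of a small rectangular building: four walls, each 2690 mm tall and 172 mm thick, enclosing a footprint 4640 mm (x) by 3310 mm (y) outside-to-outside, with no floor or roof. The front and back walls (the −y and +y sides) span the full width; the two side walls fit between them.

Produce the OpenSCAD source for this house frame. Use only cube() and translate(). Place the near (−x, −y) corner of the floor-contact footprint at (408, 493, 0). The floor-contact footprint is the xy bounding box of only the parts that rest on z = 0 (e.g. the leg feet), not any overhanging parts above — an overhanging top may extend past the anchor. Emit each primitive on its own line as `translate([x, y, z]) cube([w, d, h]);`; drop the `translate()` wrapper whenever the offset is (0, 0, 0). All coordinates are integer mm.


translate([408, 493, 0]) cube([4640, 172, 2690]);
translate([408, 3631, 0]) cube([4640, 172, 2690]);
translate([408, 665, 0]) cube([172, 2966, 2690]);
translate([4876, 665, 0]) cube([172, 2966, 2690]);


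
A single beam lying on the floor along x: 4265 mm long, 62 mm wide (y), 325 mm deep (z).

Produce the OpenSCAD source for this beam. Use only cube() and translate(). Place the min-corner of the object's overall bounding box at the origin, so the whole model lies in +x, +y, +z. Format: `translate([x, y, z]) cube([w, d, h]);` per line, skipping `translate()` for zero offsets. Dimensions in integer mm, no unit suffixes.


cube([4265, 62, 325]);


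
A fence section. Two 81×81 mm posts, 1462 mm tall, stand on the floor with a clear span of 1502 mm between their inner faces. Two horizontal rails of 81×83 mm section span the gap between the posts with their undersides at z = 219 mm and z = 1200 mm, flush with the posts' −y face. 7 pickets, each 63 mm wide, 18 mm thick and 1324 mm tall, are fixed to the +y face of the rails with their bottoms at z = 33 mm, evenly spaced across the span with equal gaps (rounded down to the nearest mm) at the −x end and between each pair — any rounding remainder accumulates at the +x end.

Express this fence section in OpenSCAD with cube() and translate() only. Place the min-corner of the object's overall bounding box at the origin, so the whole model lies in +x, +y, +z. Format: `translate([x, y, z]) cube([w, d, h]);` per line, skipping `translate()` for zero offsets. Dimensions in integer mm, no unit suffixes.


cube([81, 81, 1462]);
translate([1583, 0, 0]) cube([81, 81, 1462]);
translate([81, 0, 219]) cube([1502, 81, 83]);
translate([81, 0, 1200]) cube([1502, 81, 83]);
translate([213, 81, 33]) cube([63, 18, 1324]);
translate([408, 81, 33]) cube([63, 18, 1324]);
translate([603, 81, 33]) cube([63, 18, 1324]);
translate([798, 81, 33]) cube([63, 18, 1324]);
translate([993, 81, 33]) cube([63, 18, 1324]);
translate([1188, 81, 33]) cube([63, 18, 1324]);
translate([1383, 81, 33]) cube([63, 18, 1324]);


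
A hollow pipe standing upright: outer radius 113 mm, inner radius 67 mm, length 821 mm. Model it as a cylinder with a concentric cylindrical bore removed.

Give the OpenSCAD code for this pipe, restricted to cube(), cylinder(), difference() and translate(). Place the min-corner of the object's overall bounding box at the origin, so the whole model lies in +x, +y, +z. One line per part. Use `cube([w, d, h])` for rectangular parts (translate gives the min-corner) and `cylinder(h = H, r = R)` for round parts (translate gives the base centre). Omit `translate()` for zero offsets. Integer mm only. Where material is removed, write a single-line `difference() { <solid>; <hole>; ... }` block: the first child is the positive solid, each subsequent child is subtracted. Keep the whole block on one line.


difference() { translate([113, 113, 0]) cylinder(h = 821, r = 113); translate([113, 113, 0]) cylinder(h = 821, r = 67); }


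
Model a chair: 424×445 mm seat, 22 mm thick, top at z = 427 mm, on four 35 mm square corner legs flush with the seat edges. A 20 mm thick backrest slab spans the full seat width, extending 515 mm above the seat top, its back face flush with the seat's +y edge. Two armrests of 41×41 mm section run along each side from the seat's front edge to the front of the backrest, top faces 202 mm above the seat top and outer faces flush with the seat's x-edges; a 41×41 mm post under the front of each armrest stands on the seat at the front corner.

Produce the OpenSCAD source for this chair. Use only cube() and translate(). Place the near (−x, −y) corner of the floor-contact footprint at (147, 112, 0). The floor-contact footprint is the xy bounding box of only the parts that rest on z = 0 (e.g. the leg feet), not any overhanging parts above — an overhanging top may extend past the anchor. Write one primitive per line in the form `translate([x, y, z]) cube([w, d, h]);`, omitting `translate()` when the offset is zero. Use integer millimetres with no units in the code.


translate([147, 112, 405]) cube([424, 445, 22]);
translate([147, 112, 0]) cube([35, 35, 405]);
translate([536, 112, 0]) cube([35, 35, 405]);
translate([147, 522, 0]) cube([35, 35, 405]);
translate([536, 522, 0]) cube([35, 35, 405]);
translate([147, 537, 427]) cube([424, 20, 515]);
translate([147, 112, 588]) cube([41, 425, 41]);
translate([530, 112, 588]) cube([41, 425, 41]);
translate([147, 112, 427]) cube([41, 41, 161]);
translate([530, 112, 427]) cube([41, 41, 161]);


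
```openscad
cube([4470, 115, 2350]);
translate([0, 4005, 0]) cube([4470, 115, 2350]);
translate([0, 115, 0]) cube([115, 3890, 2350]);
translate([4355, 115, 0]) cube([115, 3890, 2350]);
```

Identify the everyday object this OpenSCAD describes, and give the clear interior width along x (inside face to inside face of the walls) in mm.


A house (or room) frame. The interior width is 4240 mm.

Four 2350 mm walls enclosing a rectangle with no floor or roof — a room or house frame. Outside width is 4470 mm and wall thickness is 115 mm, so the interior width is 4470 − 2 × 115 = 4240 mm.


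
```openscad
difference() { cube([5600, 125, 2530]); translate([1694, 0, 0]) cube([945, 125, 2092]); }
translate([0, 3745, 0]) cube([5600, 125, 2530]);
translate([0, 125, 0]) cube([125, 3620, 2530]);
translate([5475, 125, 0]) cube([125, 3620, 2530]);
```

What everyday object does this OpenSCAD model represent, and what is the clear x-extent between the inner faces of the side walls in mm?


A single room. The interior width is 5350 mm.

Four walls enclosing a rectangle with a door in the front wall — a room. Outside width 5600 minus two 125 mm walls gives 5350 mm.


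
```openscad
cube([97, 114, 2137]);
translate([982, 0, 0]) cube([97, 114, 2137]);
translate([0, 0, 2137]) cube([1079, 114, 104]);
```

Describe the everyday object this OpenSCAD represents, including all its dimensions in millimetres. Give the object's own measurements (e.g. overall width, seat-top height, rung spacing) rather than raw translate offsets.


A door frame. The clear opening is 885 mm wide and 2137 mm high. Two 97 mm wide jambs, 114 mm deep, stand either side of the opening from the floor to the top of the opening. A 104 mm thick head sits across the top of both jambs, spanning the full outside width of the frame.


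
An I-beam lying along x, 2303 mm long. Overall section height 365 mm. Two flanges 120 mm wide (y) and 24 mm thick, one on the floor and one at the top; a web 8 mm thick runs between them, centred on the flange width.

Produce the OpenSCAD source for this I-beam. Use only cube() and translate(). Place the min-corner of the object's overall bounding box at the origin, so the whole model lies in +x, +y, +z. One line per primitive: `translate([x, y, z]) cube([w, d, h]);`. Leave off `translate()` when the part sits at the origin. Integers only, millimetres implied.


cube([2303, 120, 24]);
translate([0, 56, 24]) cube([2303, 8, 317]);
translate([0, 0, 341]) cube([2303, 120, 24]);


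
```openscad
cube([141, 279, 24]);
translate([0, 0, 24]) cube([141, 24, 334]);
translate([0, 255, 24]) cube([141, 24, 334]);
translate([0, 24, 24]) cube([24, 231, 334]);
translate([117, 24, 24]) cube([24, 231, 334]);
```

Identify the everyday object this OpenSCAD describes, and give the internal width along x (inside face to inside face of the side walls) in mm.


An open box. The internal width is 93 mm.

A 141×279 base slab with four walls standing on it — an open box. The base is 141 mm wide and the walls are 24 mm thick, so the internal width is 141 − 2 × 24 = 93 mm.


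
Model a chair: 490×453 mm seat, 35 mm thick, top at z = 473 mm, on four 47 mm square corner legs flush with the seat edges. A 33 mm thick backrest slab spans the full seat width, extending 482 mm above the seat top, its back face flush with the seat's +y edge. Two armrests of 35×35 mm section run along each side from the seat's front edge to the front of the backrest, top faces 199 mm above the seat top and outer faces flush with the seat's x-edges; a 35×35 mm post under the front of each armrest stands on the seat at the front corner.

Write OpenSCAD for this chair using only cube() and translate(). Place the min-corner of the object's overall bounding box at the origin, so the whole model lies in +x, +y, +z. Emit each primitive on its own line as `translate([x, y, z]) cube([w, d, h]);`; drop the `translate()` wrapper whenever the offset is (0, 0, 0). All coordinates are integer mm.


translate([0, 0, 438]) cube([490, 453, 35]);
cube([47, 47, 438]);
translate([443, 0, 0]) cube([47, 47, 438]);
translate([0, 406, 0]) cube([47, 47, 438]);
translate([443, 406, 0]) cube([47, 47, 438]);
translate([0, 420, 473]) cube([490, 33, 482]);
translate([0, 0, 637]) cube([35, 420, 35]);
translate([455, 0, 637]) cube([35, 420, 35]);
translate([0, 0, 473]) cube([35, 35, 164]);
translate([455, 0, 473]) cube([35, 35, 164]);


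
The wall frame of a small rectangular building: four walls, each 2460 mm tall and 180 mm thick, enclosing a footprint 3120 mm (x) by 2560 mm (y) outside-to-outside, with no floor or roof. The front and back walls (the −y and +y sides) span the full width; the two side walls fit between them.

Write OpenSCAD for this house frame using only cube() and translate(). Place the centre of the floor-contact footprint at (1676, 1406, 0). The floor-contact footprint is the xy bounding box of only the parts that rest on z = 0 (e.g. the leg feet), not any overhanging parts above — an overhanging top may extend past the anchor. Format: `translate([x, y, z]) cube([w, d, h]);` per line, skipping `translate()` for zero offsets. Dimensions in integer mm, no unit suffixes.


translate([116, 126, 0]) cube([3120, 180, 2460]);
translate([116, 2506, 0]) cube([3120, 180, 2460]);
translate([116, 306, 0]) cube([180, 2200, 2460]);
translate([3056, 306, 0]) cube([180, 2200, 2460]);


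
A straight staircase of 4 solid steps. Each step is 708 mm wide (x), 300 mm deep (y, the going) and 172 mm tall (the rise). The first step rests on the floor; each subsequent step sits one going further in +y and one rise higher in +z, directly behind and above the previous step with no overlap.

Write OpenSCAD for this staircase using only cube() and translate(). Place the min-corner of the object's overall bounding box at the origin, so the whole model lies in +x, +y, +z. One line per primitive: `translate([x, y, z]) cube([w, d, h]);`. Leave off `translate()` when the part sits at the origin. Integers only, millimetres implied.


cube([708, 300, 172]);
translate([0, 300, 172]) cube([708, 300, 172]);
translate([0, 600, 344]) cube([708, 300, 172]);
translate([0, 900, 516]) cube([708, 300, 172]);


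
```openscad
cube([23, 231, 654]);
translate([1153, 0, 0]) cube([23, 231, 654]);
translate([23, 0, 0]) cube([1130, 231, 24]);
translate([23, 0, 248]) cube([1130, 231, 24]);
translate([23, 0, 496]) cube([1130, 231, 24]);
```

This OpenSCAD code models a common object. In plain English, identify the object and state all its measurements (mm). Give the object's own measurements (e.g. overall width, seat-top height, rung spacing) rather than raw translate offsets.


An open bookshelf. Two side panels, each 23 mm thick, 231 mm deep and 654 mm tall, stand 1176 mm apart (outside-to-outside). Between them sit 3 shelves, each 24 mm thick and 231 mm deep, spanning the full gap between the sides. The bottom shelf rests on the floor (its underside at z = 0) and the clear gap between one shelf's top and the next shelf's underside is 224 mm.


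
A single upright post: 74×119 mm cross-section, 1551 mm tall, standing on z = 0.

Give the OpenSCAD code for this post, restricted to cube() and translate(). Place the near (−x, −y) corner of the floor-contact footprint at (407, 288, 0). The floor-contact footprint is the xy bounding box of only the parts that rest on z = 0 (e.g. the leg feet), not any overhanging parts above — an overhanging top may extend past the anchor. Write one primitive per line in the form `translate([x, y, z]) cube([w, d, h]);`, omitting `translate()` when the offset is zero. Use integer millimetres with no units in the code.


translate([407, 288, 0]) cube([74, 119, 1551]);


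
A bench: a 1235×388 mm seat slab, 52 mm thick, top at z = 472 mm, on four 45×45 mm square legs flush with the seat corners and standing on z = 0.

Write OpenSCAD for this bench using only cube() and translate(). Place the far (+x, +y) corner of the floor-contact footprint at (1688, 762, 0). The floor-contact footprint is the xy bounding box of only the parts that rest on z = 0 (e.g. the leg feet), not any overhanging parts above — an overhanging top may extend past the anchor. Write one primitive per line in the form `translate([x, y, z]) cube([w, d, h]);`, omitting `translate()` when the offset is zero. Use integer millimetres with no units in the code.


// leg_h = 472 − 52 = 420
translate([453, 374, 420]) cube([1235, 388, 52]);
translate([453, 374, 0]) cube([45, 45, 420]);
translate([453, 717, 0]) cube([45, 45, 420]);
translate([1643, 374, 0]) cube([45, 45, 420]);
translate([1643, 717, 0]) cube([45, 45, 420]);


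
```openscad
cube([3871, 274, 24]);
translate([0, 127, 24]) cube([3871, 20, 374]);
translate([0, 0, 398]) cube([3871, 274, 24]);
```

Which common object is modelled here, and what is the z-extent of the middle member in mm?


An I-beam. The web height is 374 mm.

Two wide flanges with a thin centred web — an I-beam. Overall 422 mm minus two 24 mm flanges gives a web of 422 − 2·24 = 374 mm.


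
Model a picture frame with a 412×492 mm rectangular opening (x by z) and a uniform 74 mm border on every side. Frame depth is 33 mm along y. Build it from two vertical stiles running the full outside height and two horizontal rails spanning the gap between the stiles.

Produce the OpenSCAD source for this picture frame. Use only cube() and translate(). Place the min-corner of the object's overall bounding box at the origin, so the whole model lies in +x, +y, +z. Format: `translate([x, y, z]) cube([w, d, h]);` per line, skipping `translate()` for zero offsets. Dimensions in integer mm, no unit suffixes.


cube([74, 33, 640]);
translate([486, 0, 0]) cube([74, 33, 640]);
translate([74, 0, 0]) cube([412, 33, 74]);
translate([74, 0, 566]) cube([412, 33, 74]);


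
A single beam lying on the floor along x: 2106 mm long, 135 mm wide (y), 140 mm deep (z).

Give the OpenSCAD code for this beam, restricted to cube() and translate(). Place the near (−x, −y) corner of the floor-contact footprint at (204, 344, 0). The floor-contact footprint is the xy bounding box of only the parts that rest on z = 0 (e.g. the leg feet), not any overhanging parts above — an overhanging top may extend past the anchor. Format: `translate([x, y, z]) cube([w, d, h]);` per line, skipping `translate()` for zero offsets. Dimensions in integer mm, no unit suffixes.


translate([204, 344, 0]) cube([2106, 135, 140]);


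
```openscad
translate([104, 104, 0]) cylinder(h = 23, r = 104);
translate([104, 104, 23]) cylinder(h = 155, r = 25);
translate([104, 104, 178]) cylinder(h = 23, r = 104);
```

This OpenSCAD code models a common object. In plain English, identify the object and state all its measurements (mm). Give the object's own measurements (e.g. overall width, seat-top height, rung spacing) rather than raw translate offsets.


A spool: two coaxial disc flanges of radius 104 mm and thickness 23 mm, joined by a core cylinder of radius 25 mm and height 155 mm. The lower flange rests on z = 0 and the three cylinders share a vertical axis.


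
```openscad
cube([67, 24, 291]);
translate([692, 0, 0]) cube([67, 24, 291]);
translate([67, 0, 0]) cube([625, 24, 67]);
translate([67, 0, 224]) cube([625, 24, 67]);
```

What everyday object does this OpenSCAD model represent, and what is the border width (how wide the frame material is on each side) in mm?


A picture frame. The border width is 67 mm.

Four thin pieces enclosing a rectangular opening — a picture frame. The two full-height stiles are 291 mm tall; the top rail sits at z = 224 and is 67 mm tall, so the border above the opening is 291 − 224 = 67 mm, matching the stile x-width.


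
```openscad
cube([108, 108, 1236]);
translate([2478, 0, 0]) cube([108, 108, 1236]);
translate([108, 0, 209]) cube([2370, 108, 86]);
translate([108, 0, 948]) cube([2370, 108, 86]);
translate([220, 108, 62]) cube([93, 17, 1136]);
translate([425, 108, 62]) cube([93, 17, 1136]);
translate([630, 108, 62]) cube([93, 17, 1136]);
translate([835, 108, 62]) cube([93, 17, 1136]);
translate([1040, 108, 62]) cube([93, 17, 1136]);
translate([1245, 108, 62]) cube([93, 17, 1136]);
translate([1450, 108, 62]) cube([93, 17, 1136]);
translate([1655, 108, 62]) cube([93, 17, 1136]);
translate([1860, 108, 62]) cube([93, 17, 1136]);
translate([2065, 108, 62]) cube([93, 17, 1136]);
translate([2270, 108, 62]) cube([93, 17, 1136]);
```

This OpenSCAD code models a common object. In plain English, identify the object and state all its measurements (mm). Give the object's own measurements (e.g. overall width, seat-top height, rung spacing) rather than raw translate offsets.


A fence section. Two 108×108 mm posts, 1236 mm tall, stand on the floor with a clear span of 2370 mm between their inner faces. Two horizontal rails of 108×86 mm section span the gap between the posts with their undersides at z = 209 mm and z = 948 mm, flush with the posts' −y face. 11 pickets, each 93 mm wide, 17 mm thick and 1136 mm tall, are fixed to the +y face of the rails with their bottoms at z = 62 mm, spaced across the span with a 112 mm gap after the −x post and between neighbouring pickets, with 115 mm left before the +x post.


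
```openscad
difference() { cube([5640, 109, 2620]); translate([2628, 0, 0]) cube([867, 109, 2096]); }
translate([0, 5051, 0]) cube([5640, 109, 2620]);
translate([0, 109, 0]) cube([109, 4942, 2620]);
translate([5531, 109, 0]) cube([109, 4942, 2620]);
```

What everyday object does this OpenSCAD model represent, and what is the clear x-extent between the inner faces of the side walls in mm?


A single room. The interior width is 5422 mm.

Four walls enclosing a rectangle with a door in the front wall — a room. Outside width 5640 minus two 109 mm walls gives 5422 mm.


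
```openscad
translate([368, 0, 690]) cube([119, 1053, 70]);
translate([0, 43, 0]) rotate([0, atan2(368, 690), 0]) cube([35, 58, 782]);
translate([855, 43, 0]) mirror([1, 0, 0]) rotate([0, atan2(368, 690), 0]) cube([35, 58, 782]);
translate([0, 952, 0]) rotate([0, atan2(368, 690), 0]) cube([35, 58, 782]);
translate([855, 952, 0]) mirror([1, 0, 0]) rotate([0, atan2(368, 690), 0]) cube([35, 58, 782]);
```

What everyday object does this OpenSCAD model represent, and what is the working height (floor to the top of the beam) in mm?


A sawhorse. The overall height is 760 mm.

A beam across two mirrored pairs of raked legs — a sawhorse. The beam's underside is at z = 690 (matching the legs' vertical rise in atan2(368, 690)) and the beam is 70 mm tall, so its top is at 690 + 70 = 760 mm. The raked legs top out at the beam's underside, so that is the highest point.


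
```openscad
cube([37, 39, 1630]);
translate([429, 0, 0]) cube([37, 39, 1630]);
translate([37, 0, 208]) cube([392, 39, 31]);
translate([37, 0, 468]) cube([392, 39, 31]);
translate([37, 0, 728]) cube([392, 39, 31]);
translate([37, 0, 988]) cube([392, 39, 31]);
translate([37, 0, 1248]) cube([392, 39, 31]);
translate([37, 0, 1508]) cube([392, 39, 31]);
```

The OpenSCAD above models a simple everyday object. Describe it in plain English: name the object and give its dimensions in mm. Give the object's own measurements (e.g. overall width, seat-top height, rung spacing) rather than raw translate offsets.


A straight ladder. Two 37×39 mm vertical rails, 1630 mm tall, stand 466 mm apart (outside-to-outside) with their front faces coplanar on the −y side. 6 rungs, each 39 mm deep and 31 mm tall, span between the inner faces of the rails, front faces flush with the rails. The lowest rung's underside is at z = 208 mm and rungs are spaced 260 mm apart (underside to underside).


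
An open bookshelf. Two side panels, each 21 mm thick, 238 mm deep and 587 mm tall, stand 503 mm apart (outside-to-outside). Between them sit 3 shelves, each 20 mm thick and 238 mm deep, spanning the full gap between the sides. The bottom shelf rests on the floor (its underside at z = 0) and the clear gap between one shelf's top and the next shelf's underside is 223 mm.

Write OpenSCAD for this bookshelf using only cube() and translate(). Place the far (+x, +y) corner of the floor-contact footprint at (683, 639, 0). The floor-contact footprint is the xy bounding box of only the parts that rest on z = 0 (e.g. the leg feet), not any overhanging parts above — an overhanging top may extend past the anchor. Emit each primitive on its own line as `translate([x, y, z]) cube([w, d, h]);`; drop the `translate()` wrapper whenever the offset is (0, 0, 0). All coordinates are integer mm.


translate([180, 401, 0]) cube([21, 238, 587]);
translate([662, 401, 0]) cube([21, 238, 587]);
translate([201, 401, 0]) cube([461, 238, 20]);
translate([201, 401, 243]) cube([461, 238, 20]);
translate([201, 401, 486]) cube([461, 238, 20]);


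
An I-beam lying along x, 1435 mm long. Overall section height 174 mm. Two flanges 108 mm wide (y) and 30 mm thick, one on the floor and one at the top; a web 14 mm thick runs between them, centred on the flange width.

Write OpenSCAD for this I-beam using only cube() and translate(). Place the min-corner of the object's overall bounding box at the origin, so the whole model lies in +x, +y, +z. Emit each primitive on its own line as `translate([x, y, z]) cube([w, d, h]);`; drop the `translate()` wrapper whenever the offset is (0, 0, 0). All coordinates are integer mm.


cube([1435, 108, 30]);
translate([0, 47, 30]) cube([1435, 14, 114]);
translate([0, 0, 144]) cube([1435, 108, 30]);


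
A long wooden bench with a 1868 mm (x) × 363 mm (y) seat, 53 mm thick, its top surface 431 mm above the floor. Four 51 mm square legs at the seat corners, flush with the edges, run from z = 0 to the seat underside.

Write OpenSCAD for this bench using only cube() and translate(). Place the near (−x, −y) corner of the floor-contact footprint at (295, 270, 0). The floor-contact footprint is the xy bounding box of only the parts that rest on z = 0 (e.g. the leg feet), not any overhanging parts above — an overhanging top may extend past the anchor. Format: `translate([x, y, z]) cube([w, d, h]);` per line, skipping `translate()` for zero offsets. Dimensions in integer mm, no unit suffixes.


// leg_h = 431 − 53 = 378
translate([295, 270, 378]) cube([1868, 363, 53]);
translate([295, 270, 0]) cube([51, 51, 378]);
translate([295, 582, 0]) cube([51, 51, 378]);
translate([2112, 270, 0]) cube([51, 51, 378]);
translate([2112, 582, 0]) cube([51, 51, 378]);


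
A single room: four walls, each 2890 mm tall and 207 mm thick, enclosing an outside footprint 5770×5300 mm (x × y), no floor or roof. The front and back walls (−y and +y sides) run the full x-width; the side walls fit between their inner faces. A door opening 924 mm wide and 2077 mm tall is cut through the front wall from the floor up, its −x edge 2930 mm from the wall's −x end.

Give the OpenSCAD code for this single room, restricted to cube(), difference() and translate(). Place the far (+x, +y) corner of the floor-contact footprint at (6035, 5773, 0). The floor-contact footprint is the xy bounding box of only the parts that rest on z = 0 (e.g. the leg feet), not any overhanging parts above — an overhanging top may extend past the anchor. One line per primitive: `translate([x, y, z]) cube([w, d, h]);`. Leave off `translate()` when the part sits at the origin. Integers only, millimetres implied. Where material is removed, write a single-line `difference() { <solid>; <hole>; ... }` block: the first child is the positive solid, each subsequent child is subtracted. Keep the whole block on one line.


difference() { translate([265, 473, 0]) cube([5770, 207, 2890]); translate([3195, 473, 0]) cube([924, 207, 2077]); }
translate([265, 5566, 0]) cube([5770, 207, 2890]);
translate([265, 680, 0]) cube([207, 4886, 2890]);
translate([5828, 680, 0]) cube([207, 4886, 2890]);


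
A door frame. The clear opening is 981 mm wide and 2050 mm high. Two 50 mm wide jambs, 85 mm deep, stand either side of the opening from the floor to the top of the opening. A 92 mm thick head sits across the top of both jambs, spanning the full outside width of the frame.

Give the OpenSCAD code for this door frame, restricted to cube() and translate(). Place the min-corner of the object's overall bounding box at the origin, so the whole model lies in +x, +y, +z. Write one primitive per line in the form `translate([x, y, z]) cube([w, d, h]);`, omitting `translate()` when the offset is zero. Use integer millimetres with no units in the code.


cube([50, 85, 2050]);
translate([1031, 0, 0]) cube([50, 85, 2050]);
translate([0, 0, 2050]) cube([1081, 85, 92]);


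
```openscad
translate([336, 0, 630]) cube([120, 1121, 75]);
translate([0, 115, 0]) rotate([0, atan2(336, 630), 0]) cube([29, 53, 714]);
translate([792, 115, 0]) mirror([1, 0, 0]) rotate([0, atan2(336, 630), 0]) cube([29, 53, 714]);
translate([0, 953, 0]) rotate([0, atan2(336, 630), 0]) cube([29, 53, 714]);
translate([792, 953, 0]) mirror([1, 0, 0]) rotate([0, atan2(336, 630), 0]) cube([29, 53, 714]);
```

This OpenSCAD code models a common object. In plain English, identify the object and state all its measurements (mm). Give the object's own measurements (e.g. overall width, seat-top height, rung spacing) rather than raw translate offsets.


A sawhorse. A 120×1121×75 mm beam (x, y, z) sits on two A-frame leg pairs. Each pair is two raked legs of 29×53 mm section (53 mm along y) splaying symmetrically in x. Each leg rises 630 mm vertically over 336 mm of horizontal reach and is 714 mm long along its own axis. Every leg's outer bottom edge rests on the floor and its outer top edge meets a bottom edge of the beam — the left legs (tilting toward +x) meet the beam's −x bottom edge, the right legs (their mirror images, tilting toward −x) meet its +x bottom edge — so the leg tops tuck under the beam, the beam's underside is 630 mm above the floor, and the feet are 792 mm apart outside-to-outside with the beam centred between them. The two leg pairs are set in 115 mm from either end of the beam.


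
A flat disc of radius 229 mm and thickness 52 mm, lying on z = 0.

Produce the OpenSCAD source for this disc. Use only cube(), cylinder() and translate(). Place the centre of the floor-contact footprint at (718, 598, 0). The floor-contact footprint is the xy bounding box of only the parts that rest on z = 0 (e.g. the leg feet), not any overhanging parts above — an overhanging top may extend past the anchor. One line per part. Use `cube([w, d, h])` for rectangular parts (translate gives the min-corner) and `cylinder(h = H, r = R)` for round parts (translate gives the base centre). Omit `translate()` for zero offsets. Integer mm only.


translate([718, 598, 0]) cylinder(h = 52, r = 229);
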